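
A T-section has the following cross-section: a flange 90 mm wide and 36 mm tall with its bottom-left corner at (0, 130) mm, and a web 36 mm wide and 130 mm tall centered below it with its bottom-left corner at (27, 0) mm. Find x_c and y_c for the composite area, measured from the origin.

web: A = 36 × 130 = 4680.00, centroid at (45.00, 65.00).
flange: A = 90 × 36 = 3240.00, centroid at (45.00, 148.00).
ΣA = 7920.00 mm², ΣAx_c = 356400.00 mm³, ΣAy_c = 783720.00 mm³.
x_c = 356400.00/7920.00 = 45.00 mm; y_c = 783720.00/7920.00 = 98.95 mm.

x_c = 45.00 mm, y_c = 98.95 mm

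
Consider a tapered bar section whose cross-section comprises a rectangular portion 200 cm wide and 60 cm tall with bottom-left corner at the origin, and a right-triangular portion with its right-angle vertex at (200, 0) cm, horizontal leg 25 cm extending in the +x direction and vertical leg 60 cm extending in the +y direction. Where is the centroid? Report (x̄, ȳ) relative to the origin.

Part | A | x̄ᵢ | ȳᵢ | A·x̄ᵢ | A·ȳᵢ
rectangular portion | 12000.00 | 100.00 | 30.00 | 1200000.00 | 360000.00
triangular portion | 750.00 | 208.33 | 20.00 | 156250.00 | 15000.00
Σ | 12750.00 |  |  | 1356250.00 | 375000.00
x̄ = 1356250.00 / 12750.00 = 106.37 cm
ȳ = 375000.00 / 12750.00 = 29.41 cm

x̄ = 106.37 cm, ȳ = 29.41 cm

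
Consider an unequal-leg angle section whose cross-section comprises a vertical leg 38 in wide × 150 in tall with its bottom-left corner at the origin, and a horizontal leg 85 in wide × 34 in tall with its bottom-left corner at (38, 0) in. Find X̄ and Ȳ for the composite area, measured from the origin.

vertical leg: A = 38 × 150 = 5700.00, centroid at (19.00, 75.00).
horizontal leg: A = 85 × 34 = 2890.00, centroid at (80.50, 17.00).
ΣA = 8590.00 in²
ΣAX̄ = (5700.00)(19.00) + (2890.00)(80.50) = 340945.00 in³
ΣAȲ = (5700.00)(75.00) + (2890.00)(17.00) = 476630.00 in³
X̄ = 340945.00 / 8590.00 = 39.69 in
Ȳ = 476630.00 / 8590.00 = 55.49 in

X̄ = 39.69 in, Ȳ = 55.49 in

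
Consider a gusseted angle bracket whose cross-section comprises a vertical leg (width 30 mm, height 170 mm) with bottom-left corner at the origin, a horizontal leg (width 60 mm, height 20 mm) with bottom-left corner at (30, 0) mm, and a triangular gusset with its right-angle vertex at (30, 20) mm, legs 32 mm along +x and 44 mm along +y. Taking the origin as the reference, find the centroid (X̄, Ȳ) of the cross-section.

vertical leg: A = 30 × 170 = 5100.00, centroid at (15.00, 85.00).
horizontal leg: A = 60 × 20 = 1200.00, centroid at (60.00, 10.00).
gusset: A = ½·32·44 = 704.00, centroid at (40.67, 34.67).
ΣA = 7004.00 mm², ΣAX̄ = 177129.33 mm³, ΣAȲ = 469905.33 mm³.
X̄ = 177129.33/7004.00 = 25.29 mm; Ȳ = 469905.33/7004.00 = 67.09 mm.

X̄ = 25.29 mm, Ȳ = 67.09 mm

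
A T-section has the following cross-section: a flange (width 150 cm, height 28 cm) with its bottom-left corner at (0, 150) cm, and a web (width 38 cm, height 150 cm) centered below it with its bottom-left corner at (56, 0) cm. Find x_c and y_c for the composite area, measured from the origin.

x_c = 75.00 cm, y_c = 112.76 cm

Part | A | x̄ᵢ | ȳᵢ | A·x̄ᵢ | A·ȳᵢ
web | 5700.00 | 75.00 | 75.00 | 427500.00 | 427500.00
flange | 4200.00 | 75.00 | 164.00 | 315000.00 | 688800.00
Σ | 9900.00 |  |  | 742500.00 | 1116300.00
x_c = 742500.00 / 9900.00 = 75.00 cm
y_c = 1116300.00 / 9900.00 = 112.76 cm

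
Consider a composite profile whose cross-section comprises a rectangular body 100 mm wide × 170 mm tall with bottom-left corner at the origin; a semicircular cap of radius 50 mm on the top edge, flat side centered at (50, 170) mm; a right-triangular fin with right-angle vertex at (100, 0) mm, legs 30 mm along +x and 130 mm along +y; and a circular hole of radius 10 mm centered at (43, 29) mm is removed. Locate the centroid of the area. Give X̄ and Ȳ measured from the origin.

X̄ = 55.28 mm, Ȳ = 100.67 mm

rectangular body: A = 100 × 170 = 17000.00, centroid at (50.00, 85.00).
semicircular top: A = ½π·50² = 3926.99, centroid at (50.00, 191.22).
triangular fin: A = ½·30·130 = 1950.00, centroid at (110.00, 43.33).
hole: A = −π·10² = -314.16, centroid at (43.00, 29.00).
ΣA = 22562.83 mm²
ΣAX̄ = (17000.00)(50.00) + (3926.99)(50.00) + (1950.00)(110.00) + (-314.16)(43.00) = 1247340.69 mm³
ΣAȲ = (17000.00)(85.00) + (3926.99)(191.22) + (1950.00)(43.33) + (-314.16)(29.00) = 2271311.15 mm³
X̄ = 1247340.69 / 22562.83 = 55.28 mm
Ȳ = 2271311.15 / 22562.83 = 100.67 mm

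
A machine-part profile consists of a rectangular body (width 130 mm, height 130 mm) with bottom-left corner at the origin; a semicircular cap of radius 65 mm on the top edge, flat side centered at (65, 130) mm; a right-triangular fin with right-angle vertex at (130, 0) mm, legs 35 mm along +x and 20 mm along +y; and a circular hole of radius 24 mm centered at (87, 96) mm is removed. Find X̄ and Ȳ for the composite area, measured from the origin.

Part | A | x̄ᵢ | ȳᵢ | A·x̄ᵢ | A·ȳᵢ
rectangular body | 16900.00 | 65.00 | 65.00 | 1098500.00 | 1098500.00
semicircular top | 6636.61 | 65.00 | 157.59 | 431379.94 | 1045843.22
triangular fin | 350.00 | 141.67 | 6.67 | 49583.33 | 2333.33
hole | -1809.56 | 87.00 | 96.00 | -157431.49 | -173717.51
Σ | 22077.06 |  |  | 1422031.78 | 1972959.04
X̄ = 1422031.78 / 22077.06 = 64.41 mm
Ȳ = 1972959.04 / 22077.06 = 89.37 mm

X̄ = 64.41 mm, Ȳ = 89.37 mm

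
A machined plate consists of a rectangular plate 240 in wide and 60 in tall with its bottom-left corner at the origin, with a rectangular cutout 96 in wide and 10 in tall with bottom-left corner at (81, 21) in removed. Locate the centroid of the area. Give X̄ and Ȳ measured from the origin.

X̄ = 119.36 in, Ȳ = 30.29 in

Part | A | x̄ᵢ | ȳᵢ | A·x̄ᵢ | A·ȳᵢ
plate | 14400.00 | 120.00 | 30.00 | 1728000.00 | 432000.00
hole | -960.00 | 129.00 | 26.00 | -123840.00 | -24960.00
Σ | 13440.00 |  |  | 1604160.00 | 407040.00
X̄ = 1604160.00 / 13440.00 = 119.36 in
Ȳ = 407040.00 / 13440.00 = 30.29 in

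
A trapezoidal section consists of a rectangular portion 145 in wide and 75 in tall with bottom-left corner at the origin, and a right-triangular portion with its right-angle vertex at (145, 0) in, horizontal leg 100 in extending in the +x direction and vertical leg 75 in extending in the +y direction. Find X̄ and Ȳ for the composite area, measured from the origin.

rectangular portion: A = 145 × 75 = 10875.00, centroid at (72.50, 37.50).
triangular portion: A = ½·100·75 = 3750.00, centroid at (178.33, 25.00).
ΣA = 14625.00 in², ΣAX̄ = 1457187.50 in³, ΣAȲ = 501562.50 in³.
X̄ = 1457187.50/14625.00 = 99.64 in; Ȳ = 501562.50/14625.00 = 34.29 in.

X̄ = 99.64 in, Ȳ = 34.29 in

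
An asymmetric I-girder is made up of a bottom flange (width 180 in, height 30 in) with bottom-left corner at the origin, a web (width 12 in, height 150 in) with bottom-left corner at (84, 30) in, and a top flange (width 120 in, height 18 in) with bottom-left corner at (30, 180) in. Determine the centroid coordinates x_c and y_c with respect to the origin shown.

bottom flange: A = 180 × 30 = 5400.00, centroid at (90.00, 15.00).
web: A = 12 × 150 = 1800.00, centroid at (90.00, 105.00).
top flange: A = 120 × 18 = 2160.00, centroid at (90.00, 189.00).
ΣA = 9360.00 in², ΣAx_c = 842400.00 in³, ΣAy_c = 678240.00 in³.
x_c = 842400.00/9360.00 = 90.00 in; y_c = 678240.00/9360.00 = 72.46 in.

x_c = 90.00 in, y_c = 72.46 in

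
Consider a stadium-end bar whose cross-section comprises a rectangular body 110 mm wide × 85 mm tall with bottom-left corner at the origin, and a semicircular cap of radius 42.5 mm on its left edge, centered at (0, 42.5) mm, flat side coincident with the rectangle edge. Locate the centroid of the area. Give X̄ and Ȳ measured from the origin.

rectangular body: A = 110 × 85 = 9350.00, centroid at (55.00, 42.50).
semicircular end: A = ½π·42.5² = 2837.25, centroid at (-18.04, 42.50).
ΣA = 12187.25 mm², ΣAX̄ = 463072.92 mm³, ΣAȲ = 517958.16 mm³.
X̄ = 463072.92/12187.25 = 38.00 mm; Ȳ = 517958.16/12187.25 = 42.50 mm.

X̄ = 38.00 mm, Ȳ = 42.50 mm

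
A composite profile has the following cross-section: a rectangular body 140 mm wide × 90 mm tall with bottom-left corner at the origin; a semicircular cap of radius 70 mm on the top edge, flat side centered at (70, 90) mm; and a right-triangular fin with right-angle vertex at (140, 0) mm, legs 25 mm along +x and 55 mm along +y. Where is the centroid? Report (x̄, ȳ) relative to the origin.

Part | A | x̄ᵢ | ȳᵢ | A·x̄ᵢ | A·ȳᵢ
rectangular body | 12600.00 | 70.00 | 45.00 | 882000.00 | 567000.00
semicircular top | 7696.90 | 70.00 | 119.71 | 538783.14 | 921387.85
triangular fin | 687.50 | 148.33 | 18.33 | 101979.17 | 12604.17
Σ | 20984.40 |  |  | 1522762.31 | 1500992.01
x̄ = 1522762.31 / 20984.40 = 72.57 mm
ȳ = 1500992.01 / 20984.40 = 71.53 mm

x̄ = 72.57 mm, ȳ = 71.53 mm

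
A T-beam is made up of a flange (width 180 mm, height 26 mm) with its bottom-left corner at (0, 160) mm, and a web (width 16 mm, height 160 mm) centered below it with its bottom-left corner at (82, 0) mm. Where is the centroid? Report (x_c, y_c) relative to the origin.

web: A = 16 × 160 = 2560.00, centroid at (90.00, 80.00).
flange: A = 180 × 26 = 4680.00, centroid at (90.00, 173.00).
ΣA = 7240.00 mm², ΣAx_c = 651600.00 mm³, ΣAy_c = 1014440.00 mm³.
x_c = 651600.00/7240.00 = 90.00 mm; y_c = 1014440.00/7240.00 = 140.12 mm.

x_c = 90.00 mm, y_c = 140.12 mm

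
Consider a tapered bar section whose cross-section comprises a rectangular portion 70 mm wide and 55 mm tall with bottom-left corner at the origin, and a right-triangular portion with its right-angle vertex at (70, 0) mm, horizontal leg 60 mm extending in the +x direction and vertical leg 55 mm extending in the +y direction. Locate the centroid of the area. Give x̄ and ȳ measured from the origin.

rectangular portion: A = 70 × 55 = 3850.00, centroid at (35.00, 27.50).
triangular portion: A = ½·60·55 = 1650.00, centroid at (90.00, 18.33).
ΣA = 5500.00 mm², ΣAx̄ = 283250.00 mm³, ΣAȳ = 136125.00 mm³.
x̄ = 283250.00/5500.00 = 51.50 mm; ȳ = 136125.00/5500.00 = 24.75 mm.

x̄ = 51.50 mm, ȳ = 24.75 mm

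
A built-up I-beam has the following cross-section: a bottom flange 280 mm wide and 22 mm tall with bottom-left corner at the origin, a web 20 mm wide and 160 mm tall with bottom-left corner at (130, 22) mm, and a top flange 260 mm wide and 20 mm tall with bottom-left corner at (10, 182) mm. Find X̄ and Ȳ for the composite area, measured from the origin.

X̄ = 140.00 mm, Ȳ = 95.64 mm

Part | A | x̄ᵢ | ȳᵢ | A·x̄ᵢ | A·ȳᵢ
bottom flange | 6160.00 | 140.00 | 11.00 | 862400.00 | 67760.00
web | 3200.00 | 140.00 | 102.00 | 448000.00 | 326400.00
top flange | 5200.00 | 140.00 | 192.00 | 728000.00 | 998400.00
Σ | 14560.00 |  |  | 2038400.00 | 1392560.00
X̄ = 2038400.00 / 14560.00 = 140.00 mm
Ȳ = 1392560.00 / 14560.00 = 95.64 mm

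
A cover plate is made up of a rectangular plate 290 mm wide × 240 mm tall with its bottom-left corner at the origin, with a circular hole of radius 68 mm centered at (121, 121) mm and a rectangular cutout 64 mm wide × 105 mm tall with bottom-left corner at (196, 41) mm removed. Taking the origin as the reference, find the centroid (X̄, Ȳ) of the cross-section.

plate: A = 290 × 240 = 69600.00, centroid at (145.00, 120.00).
hole 1: A = −π·68² = -14526.72, centroid at (121.00, 121.00).
hole 2: A = −(64 × 105) = -6720.00, centroid at (228.00, 93.50).
ΣA = 48353.28 mm²
ΣAX̄ = (69600.00)(145.00) + (-14526.72)(121.00) + (-6720.00)(228.00) = 6802106.34 mm³
ΣAȲ = (69600.00)(120.00) + (-14526.72)(121.00) + (-6720.00)(93.50) = 5965946.34 mm³
X̄ = 6802106.34 / 48353.28 = 140.68 mm
Ȳ = 5965946.34 / 48353.28 = 123.38 mm

X̄ = 140.68 mm, Ȳ = 123.38 mm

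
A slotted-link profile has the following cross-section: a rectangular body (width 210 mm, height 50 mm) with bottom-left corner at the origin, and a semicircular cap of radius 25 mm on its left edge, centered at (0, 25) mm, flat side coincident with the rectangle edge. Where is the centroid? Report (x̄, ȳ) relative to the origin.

Part | A | x̄ᵢ | ȳᵢ | A·x̄ᵢ | A·ȳᵢ
rectangular body | 10500.00 | 105.00 | 25.00 | 1102500.00 | 262500.00
semicircular end | 981.75 | -10.61 | 25.00 | -10416.67 | 24543.69
Σ | 11481.75 |  |  | 1092083.33 | 287043.69
x̄ = 1092083.33 / 11481.75 = 95.11 mm
ȳ = 287043.69 / 11481.75 = 25.00 mm

x̄ = 95.11 mm, ȳ = 25.00 mm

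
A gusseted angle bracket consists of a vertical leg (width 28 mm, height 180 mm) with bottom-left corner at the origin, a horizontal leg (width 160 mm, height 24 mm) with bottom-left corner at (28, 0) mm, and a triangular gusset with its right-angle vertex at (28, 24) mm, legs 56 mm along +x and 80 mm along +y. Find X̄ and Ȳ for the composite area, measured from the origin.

vertical leg: A = 28 × 180 = 5040.00, centroid at (14.00, 90.00).
horizontal leg: A = 160 × 24 = 3840.00, centroid at (108.00, 12.00).
gusset: A = ½·56·80 = 2240.00, centroid at (46.67, 50.67).
ΣA = 11120.00 mm²
ΣAX̄ = (5040.00)(14.00) + (3840.00)(108.00) + (2240.00)(46.67) = 589813.33 mm³
ΣAȲ = (5040.00)(90.00) + (3840.00)(12.00) + (2240.00)(50.67) = 613173.33 mm³
X̄ = 589813.33 / 11120.00 = 53.04 mm
Ȳ = 613173.33 / 11120.00 = 55.14 mm

X̄ = 53.04 mm, Ȳ = 55.14 mm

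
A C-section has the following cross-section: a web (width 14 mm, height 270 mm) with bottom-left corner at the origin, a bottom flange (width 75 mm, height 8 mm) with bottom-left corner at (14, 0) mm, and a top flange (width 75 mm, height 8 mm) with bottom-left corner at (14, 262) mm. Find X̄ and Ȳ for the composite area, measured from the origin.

web: A = 14 × 270 = 3780.00, centroid at (7.00, 135.00).
bottom flange: A = 75 × 8 = 600.00, centroid at (51.50, 4.00).
top flange: A = 75 × 8 = 600.00, centroid at (51.50, 266.00).
ΣA = 4980.00 mm²
ΣAX̄ = (3780.00)(7.00) + (600.00)(51.50) + (600.00)(51.50) = 88260.00 mm³
ΣAȲ = (3780.00)(135.00) + (600.00)(4.00) + (600.00)(266.00) = 672300.00 mm³
X̄ = 88260.00 / 4980.00 = 17.72 mm
Ȳ = 672300.00 / 4980.00 = 135.00 mm

X̄ = 17.72 mm, Ȳ = 135.00 mm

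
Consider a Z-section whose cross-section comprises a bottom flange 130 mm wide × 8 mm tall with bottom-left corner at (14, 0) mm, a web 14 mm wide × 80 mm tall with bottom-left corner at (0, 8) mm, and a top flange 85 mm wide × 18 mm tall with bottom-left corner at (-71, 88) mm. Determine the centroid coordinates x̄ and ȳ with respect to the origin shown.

x̄ = 12.57 mm, ȳ = 55.92 mm

bottom flange: A = 130 × 8 = 1040.00, centroid at (79.00, 4.00).
web: A = 14 × 80 = 1120.00, centroid at (7.00, 48.00).
top flange: A = 85 × 18 = 1530.00, centroid at (-28.50, 97.00).
ΣA = 3690.00 mm²
ΣAx̄ = (1040.00)(79.00) + (1120.00)(7.00) + (1530.00)(-28.50) = 46395.00 mm³
ΣAȳ = (1040.00)(4.00) + (1120.00)(48.00) + (1530.00)(97.00) = 206330.00 mm³
x̄ = 46395.00 / 3690.00 = 12.57 mm
ȳ = 206330.00 / 3690.00 = 55.92 mm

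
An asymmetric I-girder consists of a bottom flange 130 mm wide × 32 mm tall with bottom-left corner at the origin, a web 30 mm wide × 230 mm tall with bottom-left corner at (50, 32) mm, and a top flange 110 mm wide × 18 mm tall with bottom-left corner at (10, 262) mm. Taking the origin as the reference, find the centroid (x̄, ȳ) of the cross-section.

Part | A | x̄ᵢ | ȳᵢ | A·x̄ᵢ | A·ȳᵢ
bottom flange | 4160.00 | 65.00 | 16.00 | 270400.00 | 66560.00
web | 6900.00 | 65.00 | 147.00 | 448500.00 | 1014300.00
top flange | 1980.00 | 65.00 | 271.00 | 128700.00 | 536580.00
Σ | 13040.00 |  |  | 847600.00 | 1617440.00
x̄ = 847600.00 / 13040.00 = 65.00 mm
ȳ = 1617440.00 / 13040.00 = 124.04 mm

x̄ = 65.00 mm, ȳ = 124.04 mm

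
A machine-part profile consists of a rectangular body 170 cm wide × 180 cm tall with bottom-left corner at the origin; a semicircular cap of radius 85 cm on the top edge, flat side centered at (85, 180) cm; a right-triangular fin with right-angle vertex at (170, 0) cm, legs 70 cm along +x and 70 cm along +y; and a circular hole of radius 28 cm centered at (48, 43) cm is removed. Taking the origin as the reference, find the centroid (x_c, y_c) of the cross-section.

x_c = 93.50 cm, y_c = 122.98 cm

Part | A | x̄ᵢ | ȳᵢ | A·x̄ᵢ | A·ȳᵢ
rectangular body | 30600.00 | 85.00 | 90.00 | 2601000.00 | 2754000.00
semicircular top | 11349.00 | 85.00 | 216.08 | 964665.29 | 2452237.29
triangular fin | 2450.00 | 193.33 | 23.33 | 473666.67 | 57166.67
hole | -2463.01 | 48.00 | 43.00 | -118224.41 | -105909.37
Σ | 41935.99 |  |  | 3921107.55 | 5157494.58
x_c = 3921107.55 / 41935.99 = 93.50 cm
y_c = 5157494.58 / 41935.99 = 122.98 cm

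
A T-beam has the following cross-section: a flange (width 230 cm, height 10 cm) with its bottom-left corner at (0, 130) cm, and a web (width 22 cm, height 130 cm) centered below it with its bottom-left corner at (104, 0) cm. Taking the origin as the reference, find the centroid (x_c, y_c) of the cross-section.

web: A = 22 × 130 = 2860.00, centroid at (115.00, 65.00).
flange: A = 230 × 10 = 2300.00, centroid at (115.00, 135.00).
ΣA = 5160.00 cm²
ΣAx_c = (2860.00)(115.00) + (2300.00)(115.00) = 593400.00 cm³
ΣAy_c = (2860.00)(65.00) + (2300.00)(135.00) = 496400.00 cm³
x_c = 593400.00 / 5160.00 = 115.00 cm
y_c = 496400.00 / 5160.00 = 96.20 cm

x_c = 115.00 cm, y_c = 96.20 cm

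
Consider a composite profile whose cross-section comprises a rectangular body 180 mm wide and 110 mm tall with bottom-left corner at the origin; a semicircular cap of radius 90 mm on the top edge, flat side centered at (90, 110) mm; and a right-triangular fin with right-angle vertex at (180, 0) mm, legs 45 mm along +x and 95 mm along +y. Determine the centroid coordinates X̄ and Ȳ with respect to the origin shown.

X̄ = 96.48 mm, Ȳ = 87.77 mm

Part | A | x̄ᵢ | ȳᵢ | A·x̄ᵢ | A·ȳᵢ
rectangular body | 19800.00 | 90.00 | 55.00 | 1782000.00 | 1089000.00
semicircular top | 12723.45 | 90.00 | 148.20 | 1145110.52 | 1885579.53
triangular fin | 2137.50 | 195.00 | 31.67 | 416812.50 | 67687.50
Σ | 34660.95 |  |  | 3343923.02 | 3042267.03
X̄ = 3343923.02 / 34660.95 = 96.48 mm
Ȳ = 3042267.03 / 34660.95 = 87.77 mm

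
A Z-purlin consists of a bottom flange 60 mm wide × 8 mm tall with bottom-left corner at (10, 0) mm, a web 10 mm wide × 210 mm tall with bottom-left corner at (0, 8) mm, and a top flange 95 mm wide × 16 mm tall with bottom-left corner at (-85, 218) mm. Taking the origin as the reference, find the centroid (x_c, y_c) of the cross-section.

x_c = -6.66 mm, y_c = 142.13 mm

bottom flange: A = 60 × 8 = 480.00, centroid at (40.00, 4.00).
web: A = 10 × 210 = 2100.00, centroid at (5.00, 113.00).
top flange: A = 95 × 16 = 1520.00, centroid at (-37.50, 226.00).
ΣA = 4100.00 mm²
ΣAx_c = (480.00)(40.00) + (2100.00)(5.00) + (1520.00)(-37.50) = -27300.00 mm³
ΣAy_c = (480.00)(4.00) + (2100.00)(113.00) + (1520.00)(226.00) = 582740.00 mm³
x_c = -27300.00 / 4100.00 = -6.66 mm
y_c = 582740.00 / 4100.00 = 142.13 mm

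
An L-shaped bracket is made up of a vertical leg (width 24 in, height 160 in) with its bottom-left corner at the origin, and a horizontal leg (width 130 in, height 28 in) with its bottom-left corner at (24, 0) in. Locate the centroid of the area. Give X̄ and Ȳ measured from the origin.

X̄ = 49.47 in, Ȳ = 47.88 in

vertical leg: A = 24 × 160 = 3840.00, centroid at (12.00, 80.00).
horizontal leg: A = 130 × 28 = 3640.00, centroid at (89.00, 14.00).
ΣA = 7480.00 in²
ΣAX̄ = (3840.00)(12.00) + (3640.00)(89.00) = 370040.00 in³
ΣAȲ = (3840.00)(80.00) + (3640.00)(14.00) = 358160.00 in³
X̄ = 370040.00 / 7480.00 = 49.47 in
Ȳ = 358160.00 / 7480.00 = 47.88 in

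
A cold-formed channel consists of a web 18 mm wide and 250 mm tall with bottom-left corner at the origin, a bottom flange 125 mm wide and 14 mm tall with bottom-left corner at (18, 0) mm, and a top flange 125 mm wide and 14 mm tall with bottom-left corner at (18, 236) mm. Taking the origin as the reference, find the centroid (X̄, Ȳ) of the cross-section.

web: A = 18 × 250 = 4500.00, centroid at (9.00, 125.00).
bottom flange: A = 125 × 14 = 1750.00, centroid at (80.50, 7.00).
top flange: A = 125 × 14 = 1750.00, centroid at (80.50, 243.00).
ΣA = 8000.00 mm²
ΣAX̄ = (4500.00)(9.00) + (1750.00)(80.50) + (1750.00)(80.50) = 322250.00 mm³
ΣAȲ = (4500.00)(125.00) + (1750.00)(7.00) + (1750.00)(243.00) = 1000000.00 mm³
X̄ = 322250.00 / 8000.00 = 40.28 mm
Ȳ = 1000000.00 / 8000.00 = 125.00 mm

X̄ = 40.28 mm, Ȳ = 125.00 mm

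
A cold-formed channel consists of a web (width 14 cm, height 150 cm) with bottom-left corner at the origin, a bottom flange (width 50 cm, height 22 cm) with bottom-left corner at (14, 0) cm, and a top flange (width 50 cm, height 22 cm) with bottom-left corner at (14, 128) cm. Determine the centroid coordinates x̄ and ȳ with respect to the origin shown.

x̄ = 23.37 cm, ȳ = 75.00 cm

web: A = 14 × 150 = 2100.00, centroid at (7.00, 75.00).
bottom flange: A = 50 × 22 = 1100.00, centroid at (39.00, 11.00).
top flange: A = 50 × 22 = 1100.00, centroid at (39.00, 139.00).
ΣA = 4300.00 cm², ΣAx̄ = 100500.00 cm³, ΣAȳ = 322500.00 cm³.
x̄ = 100500.00/4300.00 = 23.37 cm; ȳ = 322500.00/4300.00 = 75.00 cm.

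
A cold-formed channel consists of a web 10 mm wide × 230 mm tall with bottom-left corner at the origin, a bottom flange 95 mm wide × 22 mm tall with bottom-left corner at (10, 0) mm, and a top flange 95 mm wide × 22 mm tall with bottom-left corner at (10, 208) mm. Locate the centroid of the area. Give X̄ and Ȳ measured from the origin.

web: A = 10 × 230 = 2300.00, centroid at (5.00, 115.00).
bottom flange: A = 95 × 22 = 2090.00, centroid at (57.50, 11.00).
top flange: A = 95 × 22 = 2090.00, centroid at (57.50, 219.00).
ΣA = 6480.00 mm², ΣAX̄ = 251850.00 mm³, ΣAȲ = 745200.00 mm³.
X̄ = 251850.00/6480.00 = 38.87 mm; Ȳ = 745200.00/6480.00 = 115.00 mm.

X̄ = 38.87 mm, Ȳ = 115.00 mm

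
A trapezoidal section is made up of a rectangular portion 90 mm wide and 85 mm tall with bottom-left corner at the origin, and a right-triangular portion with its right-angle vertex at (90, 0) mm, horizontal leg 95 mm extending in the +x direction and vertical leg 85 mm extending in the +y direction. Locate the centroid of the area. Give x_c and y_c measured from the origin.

Part | A | x̄ᵢ | ȳᵢ | A·x̄ᵢ | A·ȳᵢ
rectangular portion | 7650.00 | 45.00 | 42.50 | 344250.00 | 325125.00
triangular portion | 4037.50 | 121.67 | 28.33 | 491229.17 | 114395.83
Σ | 11687.50 |  |  | 835479.17 | 439520.83
x_c = 835479.17 / 11687.50 = 71.48 mm
y_c = 439520.83 / 11687.50 = 37.61 mm

x_c = 71.48 mm, y_c = 37.61 mm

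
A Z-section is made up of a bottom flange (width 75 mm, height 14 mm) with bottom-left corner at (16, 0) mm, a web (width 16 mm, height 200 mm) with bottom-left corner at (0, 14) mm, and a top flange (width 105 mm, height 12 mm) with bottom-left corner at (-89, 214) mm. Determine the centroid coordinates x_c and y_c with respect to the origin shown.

Part | A | x̄ᵢ | ȳᵢ | A·x̄ᵢ | A·ȳᵢ
bottom flange | 1050.00 | 53.50 | 7.00 | 56175.00 | 7350.00
web | 3200.00 | 8.00 | 114.00 | 25600.00 | 364800.00
top flange | 1260.00 | -36.50 | 220.00 | -45990.00 | 277200.00
Σ | 5510.00 |  |  | 35785.00 | 649350.00
x_c = 35785.00 / 5510.00 = 6.49 mm
y_c = 649350.00 / 5510.00 = 117.85 mm

x_c = 6.49 mm, y_c = 117.85 mm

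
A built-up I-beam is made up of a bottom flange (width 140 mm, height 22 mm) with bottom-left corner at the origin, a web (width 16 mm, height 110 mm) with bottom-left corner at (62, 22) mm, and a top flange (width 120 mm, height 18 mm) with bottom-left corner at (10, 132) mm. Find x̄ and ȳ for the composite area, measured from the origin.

x̄ = 70.00 mm, ȳ = 67.71 mm

bottom flange: A = 140 × 22 = 3080.00, centroid at (70.00, 11.00).
web: A = 16 × 110 = 1760.00, centroid at (70.00, 77.00).
top flange: A = 120 × 18 = 2160.00, centroid at (70.00, 141.00).
ΣA = 7000.00 mm², ΣAx̄ = 490000.00 mm³, ΣAȳ = 473960.00 mm³.
x̄ = 490000.00/7000.00 = 70.00 mm; ȳ = 473960.00/7000.00 = 67.71 mm.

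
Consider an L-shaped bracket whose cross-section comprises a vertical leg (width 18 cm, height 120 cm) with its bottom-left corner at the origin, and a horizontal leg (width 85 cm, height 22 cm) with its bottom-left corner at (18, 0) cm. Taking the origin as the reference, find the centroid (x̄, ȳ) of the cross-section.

vertical leg: A = 18 × 120 = 2160.00, centroid at (9.00, 60.00).
horizontal leg: A = 85 × 22 = 1870.00, centroid at (60.50, 11.00).
ΣA = 4030.00 cm², ΣAx̄ = 132575.00 cm³, ΣAȳ = 150170.00 cm³.
x̄ = 132575.00/4030.00 = 32.90 cm; ȳ = 150170.00/4030.00 = 37.26 cm.

x̄ = 32.90 cm, ȳ = 37.26 cm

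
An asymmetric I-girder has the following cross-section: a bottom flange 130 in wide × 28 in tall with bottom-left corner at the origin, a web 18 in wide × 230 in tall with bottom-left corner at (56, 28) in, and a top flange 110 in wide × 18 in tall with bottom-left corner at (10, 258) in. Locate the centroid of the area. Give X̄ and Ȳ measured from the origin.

X̄ = 65.00 in, Ȳ = 120.05 in

bottom flange: A = 130 × 28 = 3640.00, centroid at (65.00, 14.00).
web: A = 18 × 230 = 4140.00, centroid at (65.00, 143.00).
top flange: A = 110 × 18 = 1980.00, centroid at (65.00, 267.00).
ΣA = 9760.00 in², ΣAX̄ = 634400.00 in³, ΣAȲ = 1171640.00 in³.
X̄ = 634400.00/9760.00 = 65.00 in; Ȳ = 1171640.00/9760.00 = 120.05 in.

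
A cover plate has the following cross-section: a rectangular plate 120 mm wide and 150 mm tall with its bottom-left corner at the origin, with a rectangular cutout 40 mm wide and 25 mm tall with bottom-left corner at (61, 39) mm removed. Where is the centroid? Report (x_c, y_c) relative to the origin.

x_c = 58.76 mm, y_c = 76.38 mm

plate: A = 120 × 150 = 18000.00, centroid at (60.00, 75.00).
hole: A = −(40 × 25) = -1000.00, centroid at (81.00, 51.50).
ΣA = 17000.00 mm²
ΣAx_c = (18000.00)(60.00) + (-1000.00)(81.00) = 999000.00 mm³
ΣAy_c = (18000.00)(75.00) + (-1000.00)(51.50) = 1298500.00 mm³
x_c = 999000.00 / 17000.00 = 58.76 mm
y_c = 1298500.00 / 17000.00 = 76.38 mm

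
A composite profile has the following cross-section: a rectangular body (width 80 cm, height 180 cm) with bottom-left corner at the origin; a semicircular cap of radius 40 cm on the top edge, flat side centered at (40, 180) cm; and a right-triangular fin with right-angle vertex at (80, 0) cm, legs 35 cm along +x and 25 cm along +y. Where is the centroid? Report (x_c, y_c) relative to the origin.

Part | A | x̄ᵢ | ȳᵢ | A·x̄ᵢ | A·ȳᵢ
rectangular body | 14400.00 | 40.00 | 90.00 | 576000.00 | 1296000.00
semicircular top | 2513.27 | 40.00 | 196.98 | 100530.96 | 495056.01
triangular fin | 437.50 | 91.67 | 8.33 | 40104.17 | 3645.83
Σ | 17350.77 |  |  | 716635.13 | 1794701.84
x_c = 716635.13 / 17350.77 = 41.30 cm
y_c = 1794701.84 / 17350.77 = 103.44 cm

x_c = 41.30 cm, y_c = 103.44 cm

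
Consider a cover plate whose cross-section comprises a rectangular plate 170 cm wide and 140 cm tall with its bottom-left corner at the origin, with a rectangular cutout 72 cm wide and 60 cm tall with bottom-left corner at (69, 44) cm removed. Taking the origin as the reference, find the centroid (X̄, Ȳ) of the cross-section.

plate: A = 170 × 140 = 23800.00, centroid at (85.00, 70.00).
hole: A = −(72 × 60) = -4320.00, centroid at (105.00, 74.00).
ΣA = 19480.00 cm², ΣAX̄ = 1569400.00 cm³, ΣAȲ = 1346320.00 cm³.
X̄ = 1569400.00/19480.00 = 80.56 cm; Ȳ = 1346320.00/19480.00 = 69.11 cm.

X̄ = 80.56 cm, Ȳ = 69.11 cm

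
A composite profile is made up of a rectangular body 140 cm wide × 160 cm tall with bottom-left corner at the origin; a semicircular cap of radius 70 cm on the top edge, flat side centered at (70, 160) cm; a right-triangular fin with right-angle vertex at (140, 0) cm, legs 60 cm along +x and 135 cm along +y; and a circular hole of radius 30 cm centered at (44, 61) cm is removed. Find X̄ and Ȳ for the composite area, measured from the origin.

X̄ = 83.99 cm, Ȳ = 104.15 cm

rectangular body: A = 140 × 160 = 22400.00, centroid at (70.00, 80.00).
semicircular top: A = ½π·70² = 7696.90, centroid at (70.00, 189.71).
triangular fin: A = ½·60·135 = 4050.00, centroid at (160.00, 45.00).
hole: A = −π·30² = -2827.43, centroid at (44.00, 61.00).
ΣA = 31319.47 cm², ΣAX̄ = 2630376.07 cm³, ΣAȲ = 3261947.55 cm³.
X̄ = 2630376.07/31319.47 = 83.99 cm; Ȳ = 3261947.55/31319.47 = 104.15 cm.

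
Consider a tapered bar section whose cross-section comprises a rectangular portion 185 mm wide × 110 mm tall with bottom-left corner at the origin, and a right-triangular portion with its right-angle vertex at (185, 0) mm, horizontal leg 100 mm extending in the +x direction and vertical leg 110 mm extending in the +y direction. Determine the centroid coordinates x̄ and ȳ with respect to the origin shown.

Part | A | x̄ᵢ | ȳᵢ | A·x̄ᵢ | A·ȳᵢ
rectangular portion | 20350.00 | 92.50 | 55.00 | 1882375.00 | 1119250.00
triangular portion | 5500.00 | 218.33 | 36.67 | 1200833.33 | 201666.67
Σ | 25850.00 |  |  | 3083208.33 | 1320916.67
x̄ = 3083208.33 / 25850.00 = 119.27 mm
ȳ = 1320916.67 / 25850.00 = 51.10 mm

x̄ = 119.27 mm, ȳ = 51.10 mm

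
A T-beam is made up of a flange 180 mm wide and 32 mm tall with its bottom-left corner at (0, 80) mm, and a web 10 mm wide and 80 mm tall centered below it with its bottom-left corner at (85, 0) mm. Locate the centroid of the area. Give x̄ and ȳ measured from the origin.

x̄ = 90.00 mm, ȳ = 89.17 mm

web: A = 10 × 80 = 800.00, centroid at (90.00, 40.00).
flange: A = 180 × 32 = 5760.00, centroid at (90.00, 96.00).
ΣA = 6560.00 mm²
ΣAx̄ = (800.00)(90.00) + (5760.00)(90.00) = 590400.00 mm³
ΣAȳ = (800.00)(40.00) + (5760.00)(96.00) = 584960.00 mm³
x̄ = 590400.00 / 6560.00 = 90.00 mm
ȳ = 584960.00 / 6560.00 = 89.17 mm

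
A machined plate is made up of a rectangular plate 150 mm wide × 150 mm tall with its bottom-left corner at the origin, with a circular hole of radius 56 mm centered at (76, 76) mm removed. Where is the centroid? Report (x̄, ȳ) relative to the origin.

x̄ = 74.22 mm, ȳ = 74.22 mm

plate: A = 150 × 150 = 22500.00, centroid at (75.00, 75.00).
hole: A = −π·56² = -9852.03, centroid at (76.00, 76.00).
ΣA = 12647.97 mm²
ΣAx̄ = (22500.00)(75.00) + (-9852.03)(76.00) = 938745.37 mm³
ΣAȳ = (22500.00)(75.00) + (-9852.03)(76.00) = 938745.37 mm³
x̄ = 938745.37 / 12647.97 = 74.22 mm
ȳ = 938745.37 / 12647.97 = 74.22 mm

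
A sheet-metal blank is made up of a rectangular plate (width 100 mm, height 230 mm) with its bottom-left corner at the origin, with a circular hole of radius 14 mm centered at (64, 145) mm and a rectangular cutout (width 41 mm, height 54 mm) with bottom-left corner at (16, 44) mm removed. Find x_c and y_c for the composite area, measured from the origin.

Part | A | x̄ᵢ | ȳᵢ | A·x̄ᵢ | A·ȳᵢ
plate | 23000.00 | 50.00 | 115.00 | 1150000.00 | 2645000.00
hole 1 | -615.75 | 64.00 | 145.00 | -39408.14 | -89284.06
hole 2 | -2214.00 | 36.50 | 71.00 | -80811.00 | -157194.00
Σ | 20170.25 |  |  | 1029780.86 | 2398521.94
x_c = 1029780.86 / 20170.25 = 51.05 mm
y_c = 2398521.94 / 20170.25 = 118.91 mm

x_c = 51.05 mm, y_c = 118.91 mm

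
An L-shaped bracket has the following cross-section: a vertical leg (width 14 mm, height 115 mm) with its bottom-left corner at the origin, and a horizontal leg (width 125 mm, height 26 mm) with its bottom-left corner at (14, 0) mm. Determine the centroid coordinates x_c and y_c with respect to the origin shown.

Part | A | x̄ᵢ | ȳᵢ | A·x̄ᵢ | A·ȳᵢ
vertical leg | 1610.00 | 7.00 | 57.50 | 11270.00 | 92575.00
horizontal leg | 3250.00 | 76.50 | 13.00 | 248625.00 | 42250.00
Σ | 4860.00 |  |  | 259895.00 | 134825.00
x_c = 259895.00 / 4860.00 = 53.48 mm
y_c = 134825.00 / 4860.00 = 27.74 mm

x_c = 53.48 mm, y_c = 27.74 mm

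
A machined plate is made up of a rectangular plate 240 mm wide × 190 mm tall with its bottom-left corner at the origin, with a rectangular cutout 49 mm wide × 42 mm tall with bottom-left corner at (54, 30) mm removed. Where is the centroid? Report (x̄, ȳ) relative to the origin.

x̄ = 121.96 mm, ȳ = 97.08 mm

Part | A | x̄ᵢ | ȳᵢ | A·x̄ᵢ | A·ȳᵢ
plate | 45600.00 | 120.00 | 95.00 | 5472000.00 | 4332000.00
hole | -2058.00 | 78.50 | 51.00 | -161553.00 | -104958.00
Σ | 43542.00 |  |  | 5310447.00 | 4227042.00
x̄ = 5310447.00 / 43542.00 = 121.96 mm
ȳ = 4227042.00 / 43542.00 = 97.08 mm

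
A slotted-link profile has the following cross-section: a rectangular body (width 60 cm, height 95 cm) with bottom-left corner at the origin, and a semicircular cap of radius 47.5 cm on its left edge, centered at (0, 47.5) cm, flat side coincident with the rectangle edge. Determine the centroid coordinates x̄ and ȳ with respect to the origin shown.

Part | A | x̄ᵢ | ȳᵢ | A·x̄ᵢ | A·ȳᵢ
rectangular body | 5700.00 | 30.00 | 47.50 | 171000.00 | 270750.00
semicircular end | 3544.11 | -20.16 | 47.50 | -71447.92 | 168345.19
Σ | 9244.11 |  |  | 99552.08 | 439095.19
x̄ = 99552.08 / 9244.11 = 10.77 cm
ȳ = 439095.19 / 9244.11 = 47.50 cm

x̄ = 10.77 cm, ȳ = 47.50 cm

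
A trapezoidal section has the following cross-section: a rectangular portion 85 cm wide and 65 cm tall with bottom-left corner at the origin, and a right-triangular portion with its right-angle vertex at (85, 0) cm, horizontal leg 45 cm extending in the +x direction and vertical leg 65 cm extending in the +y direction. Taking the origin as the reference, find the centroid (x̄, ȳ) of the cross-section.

Part | A | x̄ᵢ | ȳᵢ | A·x̄ᵢ | A·ȳᵢ
rectangular portion | 5525.00 | 42.50 | 32.50 | 234812.50 | 179562.50
triangular portion | 1462.50 | 100.00 | 21.67 | 146250.00 | 31687.50
Σ | 6987.50 |  |  | 381062.50 | 211250.00
x̄ = 381062.50 / 6987.50 = 54.53 cm
ȳ = 211250.00 / 6987.50 = 30.23 cm

x̄ = 54.53 cm, ȳ = 30.23 cm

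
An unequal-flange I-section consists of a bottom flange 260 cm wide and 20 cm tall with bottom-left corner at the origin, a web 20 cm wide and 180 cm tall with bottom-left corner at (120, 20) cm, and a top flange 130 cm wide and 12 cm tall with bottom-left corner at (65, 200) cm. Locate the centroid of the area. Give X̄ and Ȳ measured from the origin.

X̄ = 130.00 cm, Ȳ = 74.26 cm

bottom flange: A = 260 × 20 = 5200.00, centroid at (130.00, 10.00).
web: A = 20 × 180 = 3600.00, centroid at (130.00, 110.00).
top flange: A = 130 × 12 = 1560.00, centroid at (130.00, 206.00).
ΣA = 10360.00 cm²
ΣAX̄ = (5200.00)(130.00) + (3600.00)(130.00) + (1560.00)(130.00) = 1346800.00 cm³
ΣAȲ = (5200.00)(10.00) + (3600.00)(110.00) + (1560.00)(206.00) = 769360.00 cm³
X̄ = 1346800.00 / 10360.00 = 130.00 cm
Ȳ = 769360.00 / 10360.00 = 74.26 cm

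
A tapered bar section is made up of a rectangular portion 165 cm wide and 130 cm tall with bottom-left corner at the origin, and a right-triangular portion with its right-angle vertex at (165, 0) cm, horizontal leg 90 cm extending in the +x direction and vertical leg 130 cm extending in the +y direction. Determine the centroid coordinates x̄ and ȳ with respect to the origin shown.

x̄ = 106.61 cm, ȳ = 60.36 cm

rectangular portion: A = 165 × 130 = 21450.00, centroid at (82.50, 65.00).
triangular portion: A = ½·90·130 = 5850.00, centroid at (195.00, 43.33).
ΣA = 27300.00 cm²
ΣAx̄ = (21450.00)(82.50) + (5850.00)(195.00) = 2910375.00 cm³
ΣAȳ = (21450.00)(65.00) + (5850.00)(43.33) = 1647750.00 cm³
x̄ = 2910375.00 / 27300.00 = 106.61 cm
ȳ = 1647750.00 / 27300.00 = 60.36 cm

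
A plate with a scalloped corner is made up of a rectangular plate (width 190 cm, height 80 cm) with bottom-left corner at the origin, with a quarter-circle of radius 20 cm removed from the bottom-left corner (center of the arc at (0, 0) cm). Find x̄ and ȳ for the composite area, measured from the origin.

x̄ = 96.83 cm, ȳ = 40.67 cm

Part | A | x̄ᵢ | ȳᵢ | A·x̄ᵢ | A·ȳᵢ
plate | 15200.00 | 95.00 | 40.00 | 1444000.00 | 608000.00
removed quarter-circle | -314.16 | 8.49 | 8.49 | -2666.67 | -2666.67
Σ | 14885.84 |  |  | 1441333.33 | 605333.33
x̄ = 1441333.33 / 14885.84 = 96.83 cm
ȳ = 605333.33 / 14885.84 = 40.67 cm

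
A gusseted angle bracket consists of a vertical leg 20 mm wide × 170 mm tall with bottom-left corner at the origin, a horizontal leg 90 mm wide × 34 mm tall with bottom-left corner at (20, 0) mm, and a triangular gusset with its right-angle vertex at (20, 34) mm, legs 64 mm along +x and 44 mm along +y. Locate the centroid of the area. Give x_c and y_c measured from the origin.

Part | A | x̄ᵢ | ȳᵢ | A·x̄ᵢ | A·ȳᵢ
vertical leg | 3400.00 | 10.00 | 85.00 | 34000.00 | 289000.00
horizontal leg | 3060.00 | 65.00 | 17.00 | 198900.00 | 52020.00
gusset | 1408.00 | 41.33 | 48.67 | 58197.33 | 68522.67
Σ | 7868.00 |  |  | 291097.33 | 409542.67
x_c = 291097.33 / 7868.00 = 37.00 mm
y_c = 409542.67 / 7868.00 = 52.05 mm

x_c = 37.00 mm, y_c = 52.05 mm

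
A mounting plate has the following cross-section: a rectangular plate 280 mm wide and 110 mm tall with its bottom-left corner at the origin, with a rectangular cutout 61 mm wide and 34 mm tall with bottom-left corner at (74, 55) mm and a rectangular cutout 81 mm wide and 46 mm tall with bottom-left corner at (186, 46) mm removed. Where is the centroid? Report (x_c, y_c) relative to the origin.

plate: A = 280 × 110 = 30800.00, centroid at (140.00, 55.00).
hole 1: A = −(61 × 34) = -2074.00, centroid at (104.50, 72.00).
hole 2: A = −(81 × 46) = -3726.00, centroid at (226.50, 69.00).
ΣA = 25000.00 mm², ΣAx_c = 3251328.00 mm³, ΣAy_c = 1287578.00 mm³.
x_c = 3251328.00/25000.00 = 130.05 mm; y_c = 1287578.00/25000.00 = 51.50 mm.

x_c = 130.05 mm, y_c = 51.50 mm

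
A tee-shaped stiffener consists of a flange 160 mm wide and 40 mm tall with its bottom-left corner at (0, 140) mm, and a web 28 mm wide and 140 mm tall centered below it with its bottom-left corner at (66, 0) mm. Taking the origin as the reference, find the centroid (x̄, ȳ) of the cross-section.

x̄ = 80.00 mm, ȳ = 125.81 mm

web: A = 28 × 140 = 3920.00, centroid at (80.00, 70.00).
flange: A = 160 × 40 = 6400.00, centroid at (80.00, 160.00).
ΣA = 10320.00 mm²
ΣAx̄ = (3920.00)(80.00) + (6400.00)(80.00) = 825600.00 mm³
ΣAȳ = (3920.00)(70.00) + (6400.00)(160.00) = 1298400.00 mm³
x̄ = 825600.00 / 10320.00 = 80.00 mm
ȳ = 1298400.00 / 10320.00 = 125.81 mm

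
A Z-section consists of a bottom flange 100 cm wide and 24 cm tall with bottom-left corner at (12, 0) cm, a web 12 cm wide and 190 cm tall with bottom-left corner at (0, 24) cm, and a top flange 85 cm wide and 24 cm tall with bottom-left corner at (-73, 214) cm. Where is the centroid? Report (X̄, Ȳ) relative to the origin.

X̄ = 14.92 cm, Ȳ = 113.27 cm

bottom flange: A = 100 × 24 = 2400.00, centroid at (62.00, 12.00).
web: A = 12 × 190 = 2280.00, centroid at (6.00, 119.00).
top flange: A = 85 × 24 = 2040.00, centroid at (-30.50, 226.00).
ΣA = 6720.00 cm², ΣAX̄ = 100260.00 cm³, ΣAȲ = 761160.00 cm³.
X̄ = 100260.00/6720.00 = 14.92 cm; Ȳ = 761160.00/6720.00 = 113.27 cm.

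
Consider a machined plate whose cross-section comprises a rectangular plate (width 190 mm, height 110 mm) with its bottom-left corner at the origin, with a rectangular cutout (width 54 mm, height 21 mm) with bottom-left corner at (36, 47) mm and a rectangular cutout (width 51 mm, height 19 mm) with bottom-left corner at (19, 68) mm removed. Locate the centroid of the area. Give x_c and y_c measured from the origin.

x_c = 99.53 mm, y_c = 53.69 mm

plate: A = 190 × 110 = 20900.00, centroid at (95.00, 55.00).
hole 1: A = −(54 × 21) = -1134.00, centroid at (63.00, 57.50).
hole 2: A = −(51 × 19) = -969.00, centroid at (44.50, 77.50).
ΣA = 18797.00 mm², ΣAx_c = 1870937.50 mm³, ΣAy_c = 1009197.50 mm³.
x_c = 1870937.50/18797.00 = 99.53 mm; y_c = 1009197.50/18797.00 = 53.69 mm.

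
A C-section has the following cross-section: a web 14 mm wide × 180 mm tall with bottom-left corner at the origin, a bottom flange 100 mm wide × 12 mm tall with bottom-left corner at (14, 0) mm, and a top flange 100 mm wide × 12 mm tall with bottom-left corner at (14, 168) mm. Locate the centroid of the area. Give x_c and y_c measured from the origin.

x_c = 34.80 mm, y_c = 90.00 mm

web: A = 14 × 180 = 2520.00, centroid at (7.00, 90.00).
bottom flange: A = 100 × 12 = 1200.00, centroid at (64.00, 6.00).
top flange: A = 100 × 12 = 1200.00, centroid at (64.00, 174.00).
ΣA = 4920.00 mm², ΣAx_c = 171240.00 mm³, ΣAy_c = 442800.00 mm³.
x_c = 171240.00/4920.00 = 34.80 mm; y_c = 442800.00/4920.00 = 90.00 mm.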